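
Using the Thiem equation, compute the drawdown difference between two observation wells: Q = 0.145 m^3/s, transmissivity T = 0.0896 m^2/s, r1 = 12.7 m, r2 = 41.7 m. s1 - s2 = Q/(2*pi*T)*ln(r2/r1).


Thiem equation: s1 - s2 = Q/(2*pi*T) * ln(r2/r1).
ln(r2/r1) = ln(41.7/12.7) = 1.1889.
Q/(2*pi*T) = 0.145 / (2*pi*0.0896) = 0.145 / 0.563 = 0.2576.
s1 - s2 = 0.2576 * 1.1889 = 0.3062 m.

0.3062


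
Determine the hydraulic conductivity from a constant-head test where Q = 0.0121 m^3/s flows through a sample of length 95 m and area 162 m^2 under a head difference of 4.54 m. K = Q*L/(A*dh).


From K = Q*L / (A*dh):
Numerator: Q*L = 0.0121 * 95 = 1.1495.
Denominator: A*dh = 162 * 4.54 = 735.48.
K = 1.1495 / 735.48 = 0.001563 m/s.

0.001563


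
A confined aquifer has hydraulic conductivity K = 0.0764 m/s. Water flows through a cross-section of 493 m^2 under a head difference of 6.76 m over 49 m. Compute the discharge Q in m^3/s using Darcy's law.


Darcy's law: Q = K * A * i, where i = dh/L.
Hydraulic gradient i = 6.76 / 49 = 0.137959.
Q = 0.0764 * 493 * 0.137959
  = 5.1963 m^3/s.

5.1963


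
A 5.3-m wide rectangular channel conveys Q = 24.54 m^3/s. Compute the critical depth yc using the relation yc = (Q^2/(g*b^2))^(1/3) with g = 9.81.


Using yc = (Q^2 / (g * b^2))^(1/3):
Q^2 = 24.54^2 = 602.21.
g * b^2 = 9.81 * 5.3^2 = 9.81 * 28.09 = 275.56.
Q^2 / (g*b^2) = 602.21 / 275.56 = 2.1854.
yc = 2.1854^(1/3) = 1.2977 m.

1.2977


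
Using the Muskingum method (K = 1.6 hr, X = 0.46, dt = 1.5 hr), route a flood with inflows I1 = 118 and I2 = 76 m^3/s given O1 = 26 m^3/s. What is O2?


Muskingum coefficients:
denom = 2*K*(1-X) + dt = 2*1.6*(1-0.46) + 1.5 = 3.228.
C0 = (dt - 2*K*X)/denom = (1.5 - 2*1.6*0.46)/3.228 = 0.0087.
C1 = (dt + 2*K*X)/denom = (1.5 + 2*1.6*0.46)/3.228 = 0.9207.
C2 = (2*K*(1-X) - dt)/denom = 0.0706.
O2 = C0*I2 + C1*I1 + C2*O1
   = 0.0087*76 + 0.9207*118 + 0.0706*26
   = 111.14 m^3/s.

111.14


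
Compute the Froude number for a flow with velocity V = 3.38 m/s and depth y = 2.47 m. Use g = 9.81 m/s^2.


The Froude number is defined as Fr = V / sqrt(g*y).
g*y = 9.81 * 2.47 = 24.2307.
sqrt(g*y) = sqrt(24.2307) = 4.9225.
Fr = 3.38 / 4.9225 = 0.6866.

0.6866


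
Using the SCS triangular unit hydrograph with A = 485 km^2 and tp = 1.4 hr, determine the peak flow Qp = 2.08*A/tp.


SCS formula: Qp = 2.08 * A / tp.
Qp = 2.08 * 485 / 1.4
   = 1008.8 / 1.4
   = 720.57 m^3/s per cm.

720.57


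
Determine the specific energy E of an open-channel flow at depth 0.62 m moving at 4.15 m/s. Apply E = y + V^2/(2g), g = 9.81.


Specific energy E = y + V^2/(2g).
Velocity head = V^2/(2g) = 4.15^2 / (2*9.81) = 17.2225 / 19.62 = 0.8778 m.
E = 0.62 + 0.8778 = 1.4978 m.

1.4978


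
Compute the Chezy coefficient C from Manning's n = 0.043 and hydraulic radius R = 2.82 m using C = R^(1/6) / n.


The Chezy coefficient relates to Manning's n through C = R^(1/6) / n.
R^(1/6) = 2.82^(1/6) = 1.188616.
C = 1.188616 / 0.043 = 27.64 m^(1/2)/s.

27.64


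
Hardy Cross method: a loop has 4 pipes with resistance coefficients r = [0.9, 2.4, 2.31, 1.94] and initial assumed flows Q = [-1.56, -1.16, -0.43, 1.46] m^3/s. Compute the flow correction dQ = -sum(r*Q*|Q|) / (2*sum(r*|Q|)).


Numerator terms (r*Q*|Q|): 0.9*-1.56*|-1.56| = -2.1902; 2.4*-1.16*|-1.16| = -3.2294; 2.31*-0.43*|-0.43| = -0.4271; 1.94*1.46*|1.46| = 4.1353.
Sum of numerator = -1.7115.
Denominator terms (r*|Q|): 0.9*|-1.56| = 1.404; 2.4*|-1.16| = 2.784; 2.31*|-0.43| = 0.9933; 1.94*|1.46| = 2.8324.
2 * sum of denominator = 2 * 8.0137 = 16.0274.
dQ = --1.7115 / 16.0274 = 0.1068 m^3/s.

0.1068


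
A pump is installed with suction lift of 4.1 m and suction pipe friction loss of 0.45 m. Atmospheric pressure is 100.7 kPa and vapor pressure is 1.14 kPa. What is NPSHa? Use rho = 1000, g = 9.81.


NPSHa = p_atm/(rho*g) - z_s - hf_s - p_vap/(rho*g).
p_atm/(rho*g) = 100.7*1000 / (1000*9.81) = 10.265 m.
p_vap/(rho*g) = 1.14*1000 / (1000*9.81) = 0.116 m.
NPSHa = 10.265 - 4.1 - 0.45 - 0.116
      = 5.6 m.

5.6


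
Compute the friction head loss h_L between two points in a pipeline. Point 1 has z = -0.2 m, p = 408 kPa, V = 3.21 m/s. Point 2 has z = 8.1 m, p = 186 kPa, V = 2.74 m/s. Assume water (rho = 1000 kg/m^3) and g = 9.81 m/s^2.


Total head at each section: H = z + p/(rho*g) + V^2/(2g).
H1 = -0.2 + 408*1000/(1000*9.81) + 3.21^2/(2*9.81)
   = -0.2 + 41.59 + 0.5252
   = 41.915 m.
H2 = 8.1 + 186*1000/(1000*9.81) + 2.74^2/(2*9.81)
   = 8.1 + 18.96 + 0.3827
   = 27.443 m.
h_L = H1 - H2 = 41.915 - 27.443 = 14.473 m.

14.473


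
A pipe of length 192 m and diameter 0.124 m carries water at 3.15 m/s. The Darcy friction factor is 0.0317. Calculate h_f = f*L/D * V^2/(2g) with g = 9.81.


Darcy-Weisbach equation: h_f = f * (L/D) * V^2/(2g).
f * L/D = 0.0317 * 192/0.124 = 49.0839.
V^2/(2g) = 3.15^2 / (2*9.81) = 9.9225 / 19.62 = 0.5057 m.
h_f = 49.0839 * 0.5057 = 24.823 m.

24.823


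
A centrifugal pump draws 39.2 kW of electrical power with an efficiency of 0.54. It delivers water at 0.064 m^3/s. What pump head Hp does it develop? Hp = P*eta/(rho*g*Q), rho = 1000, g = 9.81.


Pump head formula: Hp = P * eta / (rho * g * Q).
Numerator: P * eta = 39.2 * 1000 * 0.54 = 21168.0 W.
Denominator: rho * g * Q = 1000 * 9.81 * 0.064 = 627.84.
Hp = 21168.0 / 627.84 = 33.72 m.

33.72


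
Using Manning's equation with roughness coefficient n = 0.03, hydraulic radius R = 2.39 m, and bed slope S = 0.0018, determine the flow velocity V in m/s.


Manning's equation gives V = (1/n) * R^(2/3) * S^(1/2).
First, compute R^(2/3) = 2.39^(2/3) = 1.7876.
Next, S^(1/2) = 0.0018^(1/2) = 0.042426.
Then 1/n = 1/0.03 = 33.33.
V = 33.33 * 1.7876 * 0.042426 = 2.528 m/s.

2.528


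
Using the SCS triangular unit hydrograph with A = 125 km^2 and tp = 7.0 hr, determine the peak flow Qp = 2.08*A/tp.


SCS formula: Qp = 2.08 * A / tp.
Qp = 2.08 * 125 / 7.0
   = 260.0 / 7.0
   = 37.14 m^3/s per cm.

37.14


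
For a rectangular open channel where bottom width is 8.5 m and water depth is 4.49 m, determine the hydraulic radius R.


For a rectangular section:
Flow area A = b * y = 8.5 * 4.49 = 38.16 m^2.
Wetted perimeter P = b + 2y = 8.5 + 2*4.49 = 17.48 m.
Hydraulic radius R = A/P = 38.16 / 17.48 = 2.1834 m.

2.1834


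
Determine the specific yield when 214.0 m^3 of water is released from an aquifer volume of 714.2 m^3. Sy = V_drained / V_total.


Specific yield Sy = Volume drained / Total volume.
Sy = 214.0 / 714.2
   = 0.2996.

0.2996


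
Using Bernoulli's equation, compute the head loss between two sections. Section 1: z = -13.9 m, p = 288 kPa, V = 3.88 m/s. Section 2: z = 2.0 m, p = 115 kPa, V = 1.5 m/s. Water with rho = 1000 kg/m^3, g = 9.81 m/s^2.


Total head at each section: H = z + p/(rho*g) + V^2/(2g).
H1 = -13.9 + 288*1000/(1000*9.81) + 3.88^2/(2*9.81)
   = -13.9 + 29.358 + 0.7673
   = 16.225 m.
H2 = 2.0 + 115*1000/(1000*9.81) + 1.5^2/(2*9.81)
   = 2.0 + 11.723 + 0.1147
   = 13.837 m.
h_L = H1 - H2 = 16.225 - 13.837 = 2.388 m.

2.388


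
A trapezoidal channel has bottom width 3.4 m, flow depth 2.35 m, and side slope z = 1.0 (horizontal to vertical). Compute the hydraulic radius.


For a trapezoidal section with side slope z:
A = (b + z*y)*y = (3.4 + 1.0*2.35)*2.35 = 13.513 m^2.
P = b + 2*y*sqrt(1 + z^2) = 3.4 + 2*2.35*sqrt(1 + 1.0^2) = 10.047 m.
R = A/P = 13.513 / 10.047 = 1.345 m.

1.345


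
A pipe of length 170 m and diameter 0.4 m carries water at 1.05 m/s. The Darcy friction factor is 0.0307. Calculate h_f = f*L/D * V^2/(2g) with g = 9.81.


Darcy-Weisbach equation: h_f = f * (L/D) * V^2/(2g).
f * L/D = 0.0307 * 170/0.4 = 13.0475.
V^2/(2g) = 1.05^2 / (2*9.81) = 1.1025 / 19.62 = 0.0562 m.
h_f = 13.0475 * 0.0562 = 0.733 m.

0.733


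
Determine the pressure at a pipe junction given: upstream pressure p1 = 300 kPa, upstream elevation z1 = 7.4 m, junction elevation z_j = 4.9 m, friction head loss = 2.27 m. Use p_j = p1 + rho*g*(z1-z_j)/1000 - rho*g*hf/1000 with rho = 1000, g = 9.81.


Junction pressure: p_j = p1 + rho*g*(z1 - z_j)/1000 - rho*g*hf/1000.
Elevation term = 1000*9.81*(7.4 - 4.9)/1000 = 24.525 kPa.
Friction term = 1000*9.81*2.27/1000 = 22.269 kPa.
p_j = 300 + 24.525 - 22.269 = 302.26 kPa.

302.26


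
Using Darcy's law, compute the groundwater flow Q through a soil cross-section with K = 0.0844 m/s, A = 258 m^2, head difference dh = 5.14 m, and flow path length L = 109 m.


Darcy's law: Q = K * A * i, where i = dh/L.
Hydraulic gradient i = 5.14 / 109 = 0.047156.
Q = 0.0844 * 258 * 0.047156
  = 1.0268 m^3/s.

1.0268


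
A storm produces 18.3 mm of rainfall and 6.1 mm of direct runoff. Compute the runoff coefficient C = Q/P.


The runoff coefficient C = runoff depth / rainfall depth.
C = 6.1 / 18.3
  = 0.3333.

0.3333


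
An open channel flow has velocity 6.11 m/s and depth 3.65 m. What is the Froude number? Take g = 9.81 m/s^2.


The Froude number is defined as Fr = V / sqrt(g*y).
g*y = 9.81 * 3.65 = 35.8065.
sqrt(g*y) = sqrt(35.8065) = 5.9839.
Fr = 6.11 / 5.9839 = 1.0211.

1.0211


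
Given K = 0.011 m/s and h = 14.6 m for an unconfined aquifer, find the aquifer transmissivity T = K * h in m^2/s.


Transmissivity is defined as T = K * h.
T = 0.011 * 14.6
  = 0.1606 m^2/s.

0.1606


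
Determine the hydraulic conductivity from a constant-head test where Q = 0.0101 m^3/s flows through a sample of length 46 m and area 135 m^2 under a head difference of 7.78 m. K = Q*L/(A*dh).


From K = Q*L / (A*dh):
Numerator: Q*L = 0.0101 * 46 = 0.4646.
Denominator: A*dh = 135 * 7.78 = 1050.3.
K = 0.4646 / 1050.3 = 0.000442 m/s.

0.000442


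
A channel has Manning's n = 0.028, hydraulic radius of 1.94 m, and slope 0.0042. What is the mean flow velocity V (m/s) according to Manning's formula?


Manning's equation gives V = (1/n) * R^(2/3) * S^(1/2).
First, compute R^(2/3) = 1.94^(2/3) = 1.5555.
Next, S^(1/2) = 0.0042^(1/2) = 0.064807.
Then 1/n = 1/0.028 = 35.71.
V = 35.71 * 1.5555 * 0.064807 = 3.6003 m/s.

3.6003


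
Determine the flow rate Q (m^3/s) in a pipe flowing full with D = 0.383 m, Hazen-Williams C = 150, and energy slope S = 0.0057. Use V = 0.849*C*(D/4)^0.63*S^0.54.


For a full circular pipe, R = D/4 = 0.383/4 = 0.0958 m.
V = 0.849 * 150 * 0.0958^0.63 * 0.0057^0.54
  = 0.849 * 150 * 0.228096 * 0.061401
  = 1.7836 m/s.
Pipe area A = pi*D^2/4 = pi*0.383^2/4 = 0.1152 m^2.
Q = A * V = 0.1152 * 1.7836 = 0.2055 m^3/s.

0.2055


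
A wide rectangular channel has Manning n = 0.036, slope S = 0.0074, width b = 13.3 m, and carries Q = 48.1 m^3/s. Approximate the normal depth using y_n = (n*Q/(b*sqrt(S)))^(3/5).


We use the wide-channel approximation y_n = (n*Q/(b*sqrt(S)))^(3/5).
sqrt(S) = sqrt(0.0074) = 0.086023.
Numerator: n*Q = 0.036 * 48.1 = 1.7316.
Denominator: b*sqrt(S) = 13.3 * 0.086023 = 1.144106.
arg = 1.5135.
y_n = 1.5135^(3/5) = 1.2823 m.

1.2823


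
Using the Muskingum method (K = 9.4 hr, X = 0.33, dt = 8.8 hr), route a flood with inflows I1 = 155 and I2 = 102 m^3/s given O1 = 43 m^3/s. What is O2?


Muskingum coefficients:
denom = 2*K*(1-X) + dt = 2*9.4*(1-0.33) + 8.8 = 21.396.
C0 = (dt - 2*K*X)/denom = (8.8 - 2*9.4*0.33)/21.396 = 0.1213.
C1 = (dt + 2*K*X)/denom = (8.8 + 2*9.4*0.33)/21.396 = 0.7013.
C2 = (2*K*(1-X) - dt)/denom = 0.1774.
O2 = C0*I2 + C1*I1 + C2*O1
   = 0.1213*102 + 0.7013*155 + 0.1774*43
   = 128.7 m^3/s.

128.7


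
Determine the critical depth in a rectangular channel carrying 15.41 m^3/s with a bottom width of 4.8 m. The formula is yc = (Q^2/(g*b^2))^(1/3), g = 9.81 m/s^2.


Using yc = (Q^2 / (g * b^2))^(1/3):
Q^2 = 15.41^2 = 237.47.
g * b^2 = 9.81 * 4.8^2 = 9.81 * 23.04 = 226.02.
Q^2 / (g*b^2) = 237.47 / 226.02 = 1.0507.
yc = 1.0507^(1/3) = 1.0166 m.

1.0166


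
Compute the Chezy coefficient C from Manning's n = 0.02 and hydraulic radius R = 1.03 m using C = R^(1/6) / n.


The Chezy coefficient relates to Manning's n through C = R^(1/6) / n.
R^(1/6) = 1.03^(1/6) = 1.004939.
C = 1.004939 / 0.02 = 50.25 m^(1/2)/s.

50.25


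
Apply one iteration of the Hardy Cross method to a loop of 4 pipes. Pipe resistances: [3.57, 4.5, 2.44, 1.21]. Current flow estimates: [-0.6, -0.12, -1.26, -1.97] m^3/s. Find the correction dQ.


Numerator terms (r*Q*|Q|): 3.57*-0.6*|-0.6| = -1.2852; 4.5*-0.12*|-0.12| = -0.0648; 2.44*-1.26*|-1.26| = -3.8737; 1.21*-1.97*|-1.97| = -4.6959.
Sum of numerator = -9.9196.
Denominator terms (r*|Q|): 3.57*|-0.6| = 2.142; 4.5*|-0.12| = 0.54; 2.44*|-1.26| = 3.0744; 1.21*|-1.97| = 2.3837.
2 * sum of denominator = 2 * 8.1401 = 16.2802.
dQ = --9.9196 / 16.2802 = 0.6093 m^3/s.

0.6093


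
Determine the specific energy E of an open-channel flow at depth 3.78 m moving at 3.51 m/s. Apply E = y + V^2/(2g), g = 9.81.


Specific energy E = y + V^2/(2g).
Velocity head = V^2/(2g) = 3.51^2 / (2*9.81) = 12.3201 / 19.62 = 0.6279 m.
E = 3.78 + 0.6279 = 4.4079 m.

4.4079


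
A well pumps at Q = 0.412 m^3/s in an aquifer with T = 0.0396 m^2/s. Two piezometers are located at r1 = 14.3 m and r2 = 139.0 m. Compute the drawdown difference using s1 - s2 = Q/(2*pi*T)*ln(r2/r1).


Thiem equation: s1 - s2 = Q/(2*pi*T) * ln(r2/r1).
ln(r2/r1) = ln(139.0/14.3) = 2.2742.
Q/(2*pi*T) = 0.412 / (2*pi*0.0396) = 0.412 / 0.2488 = 1.6559.
s1 - s2 = 1.6559 * 2.2742 = 3.7658 m.

3.7658


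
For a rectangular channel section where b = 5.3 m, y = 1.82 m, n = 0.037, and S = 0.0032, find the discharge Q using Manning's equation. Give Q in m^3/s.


For a rectangular channel, the cross-sectional area A = b * y = 5.3 * 1.82 = 9.65 m^2.
The wetted perimeter P = b + 2y = 5.3 + 2*1.82 = 8.94 m.
Hydraulic radius R = A/P = 9.65/8.94 = 1.079 m.
Velocity V = (1/n)*R^(2/3)*S^(1/2) = (1/0.037)*1.079^(2/3)*0.0032^(1/2) = 1.6083 m/s.
Discharge Q = A * V = 9.65 * 1.6083 = 15.514 m^3/s.

15.514


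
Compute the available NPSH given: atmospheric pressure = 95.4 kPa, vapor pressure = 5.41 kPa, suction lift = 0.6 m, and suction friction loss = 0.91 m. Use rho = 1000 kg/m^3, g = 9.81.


NPSHa = p_atm/(rho*g) - z_s - hf_s - p_vap/(rho*g).
p_atm/(rho*g) = 95.4*1000 / (1000*9.81) = 9.725 m.
p_vap/(rho*g) = 5.41*1000 / (1000*9.81) = 0.551 m.
NPSHa = 9.725 - 0.6 - 0.91 - 0.551
      = 7.66 m.

7.66


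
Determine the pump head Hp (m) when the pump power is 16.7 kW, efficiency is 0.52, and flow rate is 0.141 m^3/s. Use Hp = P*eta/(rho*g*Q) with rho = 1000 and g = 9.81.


Pump head formula: Hp = P * eta / (rho * g * Q).
Numerator: P * eta = 16.7 * 1000 * 0.52 = 8684.0 W.
Denominator: rho * g * Q = 1000 * 9.81 * 0.141 = 1383.21.
Hp = 8684.0 / 1383.21 = 6.28 m.

6.28


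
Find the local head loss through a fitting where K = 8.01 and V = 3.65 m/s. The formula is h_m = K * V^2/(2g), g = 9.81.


Minor loss formula: h_m = K * V^2/(2g).
V^2 = 3.65^2 = 13.3225.
V^2/(2g) = 13.3225 / 19.62 = 0.679 m.
h_m = 8.01 * 0.679 = 5.439 m.

5.439


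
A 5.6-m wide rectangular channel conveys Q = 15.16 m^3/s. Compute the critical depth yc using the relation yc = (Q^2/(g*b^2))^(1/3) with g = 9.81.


Using yc = (Q^2 / (g * b^2))^(1/3):
Q^2 = 15.16^2 = 229.83.
g * b^2 = 9.81 * 5.6^2 = 9.81 * 31.36 = 307.64.
Q^2 / (g*b^2) = 229.83 / 307.64 = 0.7471.
yc = 0.7471^(1/3) = 0.9074 m.

0.9074


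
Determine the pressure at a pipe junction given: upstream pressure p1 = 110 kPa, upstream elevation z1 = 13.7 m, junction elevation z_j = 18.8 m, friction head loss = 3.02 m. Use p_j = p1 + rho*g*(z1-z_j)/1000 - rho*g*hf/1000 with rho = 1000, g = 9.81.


Junction pressure: p_j = p1 + rho*g*(z1 - z_j)/1000 - rho*g*hf/1000.
Elevation term = 1000*9.81*(13.7 - 18.8)/1000 = -50.031 kPa.
Friction term = 1000*9.81*3.02/1000 = 29.626 kPa.
p_j = 110 + -50.031 - 29.626 = 30.34 kPa.

30.34


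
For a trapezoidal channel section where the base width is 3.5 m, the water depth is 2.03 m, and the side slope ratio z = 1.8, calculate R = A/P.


For a trapezoidal section with side slope z:
A = (b + z*y)*y = (3.5 + 1.8*2.03)*2.03 = 14.523 m^2.
P = b + 2*y*sqrt(1 + z^2) = 3.5 + 2*2.03*sqrt(1 + 1.8^2) = 11.86 m.
R = A/P = 14.523 / 11.86 = 1.2245 m.

1.2245


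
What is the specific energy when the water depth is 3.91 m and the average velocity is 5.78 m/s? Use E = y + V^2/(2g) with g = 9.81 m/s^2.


Specific energy E = y + V^2/(2g).
Velocity head = V^2/(2g) = 5.78^2 / (2*9.81) = 33.4084 / 19.62 = 1.7028 m.
E = 3.91 + 1.7028 = 5.6128 m.

5.6128


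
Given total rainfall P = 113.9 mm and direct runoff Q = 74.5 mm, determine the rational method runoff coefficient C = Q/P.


The runoff coefficient C = runoff depth / rainfall depth.
C = 74.5 / 113.9
  = 0.6541.

0.6541


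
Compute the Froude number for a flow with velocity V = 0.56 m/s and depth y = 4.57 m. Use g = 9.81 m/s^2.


The Froude number is defined as Fr = V / sqrt(g*y).
g*y = 9.81 * 4.57 = 44.8317.
sqrt(g*y) = sqrt(44.8317) = 6.6956.
Fr = 0.56 / 6.6956 = 0.0836.

0.0836


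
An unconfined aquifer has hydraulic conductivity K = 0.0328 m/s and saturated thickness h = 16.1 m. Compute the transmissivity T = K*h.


Transmissivity is defined as T = K * h.
T = 0.0328 * 16.1
  = 0.5281 m^2/s.

0.5281


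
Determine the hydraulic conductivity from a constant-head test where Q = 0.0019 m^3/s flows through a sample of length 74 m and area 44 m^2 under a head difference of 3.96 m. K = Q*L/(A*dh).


From K = Q*L / (A*dh):
Numerator: Q*L = 0.0019 * 74 = 0.1406.
Denominator: A*dh = 44 * 3.96 = 174.24.
K = 0.1406 / 174.24 = 0.000807 m/s.

0.000807


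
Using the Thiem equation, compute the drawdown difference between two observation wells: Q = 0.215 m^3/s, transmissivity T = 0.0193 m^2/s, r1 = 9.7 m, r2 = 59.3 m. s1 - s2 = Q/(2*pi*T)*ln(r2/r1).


Thiem equation: s1 - s2 = Q/(2*pi*T) * ln(r2/r1).
ln(r2/r1) = ln(59.3/9.7) = 1.8105.
Q/(2*pi*T) = 0.215 / (2*pi*0.0193) = 0.215 / 0.1213 = 1.773.
s1 - s2 = 1.773 * 1.8105 = 3.2099 m.

3.2099


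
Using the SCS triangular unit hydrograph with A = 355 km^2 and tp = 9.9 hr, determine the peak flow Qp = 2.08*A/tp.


SCS formula: Qp = 2.08 * A / tp.
Qp = 2.08 * 355 / 9.9
   = 738.4 / 9.9
   = 74.59 m^3/s per cm.

74.59


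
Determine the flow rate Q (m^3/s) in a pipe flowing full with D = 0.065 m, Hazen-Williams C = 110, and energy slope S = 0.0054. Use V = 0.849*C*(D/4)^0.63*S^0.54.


For a full circular pipe, R = D/4 = 0.065/4 = 0.0163 m.
V = 0.849 * 110 * 0.0163^0.63 * 0.0054^0.54
  = 0.849 * 110 * 0.074617 * 0.059634
  = 0.4156 m/s.
Pipe area A = pi*D^2/4 = pi*0.065^2/4 = 0.0033 m^2.
Q = A * V = 0.0033 * 0.4156 = 0.0014 m^3/s.

0.0014


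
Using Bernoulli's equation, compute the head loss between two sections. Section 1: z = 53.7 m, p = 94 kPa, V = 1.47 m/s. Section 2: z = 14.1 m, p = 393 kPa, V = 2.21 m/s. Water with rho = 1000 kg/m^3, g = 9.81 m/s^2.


Total head at each section: H = z + p/(rho*g) + V^2/(2g).
H1 = 53.7 + 94*1000/(1000*9.81) + 1.47^2/(2*9.81)
   = 53.7 + 9.582 + 0.1101
   = 63.392 m.
H2 = 14.1 + 393*1000/(1000*9.81) + 2.21^2/(2*9.81)
   = 14.1 + 40.061 + 0.2489
   = 54.41 m.
h_L = H1 - H2 = 63.392 - 54.41 = 8.982 m.

8.982


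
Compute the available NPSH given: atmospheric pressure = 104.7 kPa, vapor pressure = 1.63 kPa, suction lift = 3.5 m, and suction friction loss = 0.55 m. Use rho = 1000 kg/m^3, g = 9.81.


NPSHa = p_atm/(rho*g) - z_s - hf_s - p_vap/(rho*g).
p_atm/(rho*g) = 104.7*1000 / (1000*9.81) = 10.673 m.
p_vap/(rho*g) = 1.63*1000 / (1000*9.81) = 0.166 m.
NPSHa = 10.673 - 3.5 - 0.55 - 0.166
      = 6.46 m.

6.46


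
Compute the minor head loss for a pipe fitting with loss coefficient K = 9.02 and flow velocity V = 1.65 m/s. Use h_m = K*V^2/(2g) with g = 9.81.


Minor loss formula: h_m = K * V^2/(2g).
V^2 = 1.65^2 = 2.7225.
V^2/(2g) = 2.7225 / 19.62 = 0.1388 m.
h_m = 9.02 * 0.1388 = 1.2516 m.

1.2516


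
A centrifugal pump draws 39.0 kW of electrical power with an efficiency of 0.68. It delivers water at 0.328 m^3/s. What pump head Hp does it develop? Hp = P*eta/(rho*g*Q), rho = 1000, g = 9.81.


Pump head formula: Hp = P * eta / (rho * g * Q).
Numerator: P * eta = 39.0 * 1000 * 0.68 = 26520.0 W.
Denominator: rho * g * Q = 1000 * 9.81 * 0.328 = 3217.68.
Hp = 26520.0 / 3217.68 = 8.24 m.

8.24


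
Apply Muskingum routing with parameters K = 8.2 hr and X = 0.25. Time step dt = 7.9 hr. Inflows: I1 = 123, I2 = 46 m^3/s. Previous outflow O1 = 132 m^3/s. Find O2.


Muskingum coefficients:
denom = 2*K*(1-X) + dt = 2*8.2*(1-0.25) + 7.9 = 20.2.
C0 = (dt - 2*K*X)/denom = (7.9 - 2*8.2*0.25)/20.2 = 0.1881.
C1 = (dt + 2*K*X)/denom = (7.9 + 2*8.2*0.25)/20.2 = 0.5941.
C2 = (2*K*(1-X) - dt)/denom = 0.2178.
O2 = C0*I2 + C1*I1 + C2*O1
   = 0.1881*46 + 0.5941*123 + 0.2178*132
   = 110.48 m^3/s.

110.48


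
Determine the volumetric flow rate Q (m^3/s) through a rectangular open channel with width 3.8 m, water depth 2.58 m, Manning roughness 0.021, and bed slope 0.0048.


For a rectangular channel, the cross-sectional area A = b * y = 3.8 * 2.58 = 9.8 m^2.
The wetted perimeter P = b + 2y = 3.8 + 2*2.58 = 8.96 m.
Hydraulic radius R = A/P = 9.8/8.96 = 1.0942 m.
Velocity V = (1/n)*R^(2/3)*S^(1/2) = (1/0.021)*1.0942^(2/3)*0.0048^(1/2) = 3.5032 m/s.
Discharge Q = A * V = 9.8 * 3.5032 = 34.345 m^3/s.

34.345


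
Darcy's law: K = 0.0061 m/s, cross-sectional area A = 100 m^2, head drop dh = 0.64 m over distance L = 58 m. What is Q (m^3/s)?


Darcy's law: Q = K * A * i, where i = dh/L.
Hydraulic gradient i = 0.64 / 58 = 0.011034.
Q = 0.0061 * 100 * 0.011034
  = 0.0067 m^3/s.

0.0067


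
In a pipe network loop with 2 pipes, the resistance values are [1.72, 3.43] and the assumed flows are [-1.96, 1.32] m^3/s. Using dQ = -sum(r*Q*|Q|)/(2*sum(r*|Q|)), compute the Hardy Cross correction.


Numerator terms (r*Q*|Q|): 1.72*-1.96*|-1.96| = -6.6076; 3.43*1.32*|1.32| = 5.9764.
Sum of numerator = -0.6311.
Denominator terms (r*|Q|): 1.72*|-1.96| = 3.3712; 3.43*|1.32| = 4.5276.
2 * sum of denominator = 2 * 7.8988 = 15.7976.
dQ = --0.6311 / 15.7976 = 0.04 m^3/s.

0.04


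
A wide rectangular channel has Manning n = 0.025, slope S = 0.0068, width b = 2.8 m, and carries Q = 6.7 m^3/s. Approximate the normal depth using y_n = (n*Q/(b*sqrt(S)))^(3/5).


We use the wide-channel approximation y_n = (n*Q/(b*sqrt(S)))^(3/5).
sqrt(S) = sqrt(0.0068) = 0.082462.
Numerator: n*Q = 0.025 * 6.7 = 0.1675.
Denominator: b*sqrt(S) = 2.8 * 0.082462 = 0.230894.
arg = 0.7254.
y_n = 0.7254^(3/5) = 0.8248 m.

0.8248


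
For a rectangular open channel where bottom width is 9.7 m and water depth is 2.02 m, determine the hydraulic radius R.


For a rectangular section:
Flow area A = b * y = 9.7 * 2.02 = 19.59 m^2.
Wetted perimeter P = b + 2y = 9.7 + 2*2.02 = 13.74 m.
Hydraulic radius R = A/P = 19.59 / 13.74 = 1.4261 m.

1.4261


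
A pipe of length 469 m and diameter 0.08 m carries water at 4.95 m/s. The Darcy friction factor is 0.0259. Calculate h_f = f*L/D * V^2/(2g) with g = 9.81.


Darcy-Weisbach equation: h_f = f * (L/D) * V^2/(2g).
f * L/D = 0.0259 * 469/0.08 = 151.8388.
V^2/(2g) = 4.95^2 / (2*9.81) = 24.5025 / 19.62 = 1.2489 m.
h_f = 151.8388 * 1.2489 = 189.624 m.

189.624


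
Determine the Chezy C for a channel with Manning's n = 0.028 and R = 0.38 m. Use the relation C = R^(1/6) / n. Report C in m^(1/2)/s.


The Chezy coefficient relates to Manning's n through C = R^(1/6) / n.
R^(1/6) = 0.38^(1/6) = 0.851067.
C = 0.851067 / 0.028 = 30.4 m^(1/2)/s.

30.4


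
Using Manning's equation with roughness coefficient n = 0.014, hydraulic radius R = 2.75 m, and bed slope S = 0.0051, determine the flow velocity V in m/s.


Manning's equation gives V = (1/n) * R^(2/3) * S^(1/2).
First, compute R^(2/3) = 2.75^(2/3) = 1.9629.
Next, S^(1/2) = 0.0051^(1/2) = 0.071414.
Then 1/n = 1/0.014 = 71.43.
V = 71.43 * 1.9629 * 0.071414 = 10.0126 m/s.

10.0126


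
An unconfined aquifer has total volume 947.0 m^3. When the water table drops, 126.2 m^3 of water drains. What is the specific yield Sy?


Specific yield Sy = Volume drained / Total volume.
Sy = 126.2 / 947.0
   = 0.1333.

0.1333


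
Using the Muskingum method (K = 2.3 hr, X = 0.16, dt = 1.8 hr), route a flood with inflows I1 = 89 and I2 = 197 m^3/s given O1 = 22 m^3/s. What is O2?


Muskingum coefficients:
denom = 2*K*(1-X) + dt = 2*2.3*(1-0.16) + 1.8 = 5.664.
C0 = (dt - 2*K*X)/denom = (1.8 - 2*2.3*0.16)/5.664 = 0.1879.
C1 = (dt + 2*K*X)/denom = (1.8 + 2*2.3*0.16)/5.664 = 0.4477.
C2 = (2*K*(1-X) - dt)/denom = 0.3644.
O2 = C0*I2 + C1*I1 + C2*O1
   = 0.1879*197 + 0.4477*89 + 0.3644*22
   = 84.87 m^3/s.

84.87


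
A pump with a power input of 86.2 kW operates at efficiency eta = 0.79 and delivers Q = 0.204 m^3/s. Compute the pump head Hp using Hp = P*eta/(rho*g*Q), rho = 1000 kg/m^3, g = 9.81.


Pump head formula: Hp = P * eta / (rho * g * Q).
Numerator: P * eta = 86.2 * 1000 * 0.79 = 68098.0 W.
Denominator: rho * g * Q = 1000 * 9.81 * 0.204 = 2001.24.
Hp = 68098.0 / 2001.24 = 34.03 m.

34.03


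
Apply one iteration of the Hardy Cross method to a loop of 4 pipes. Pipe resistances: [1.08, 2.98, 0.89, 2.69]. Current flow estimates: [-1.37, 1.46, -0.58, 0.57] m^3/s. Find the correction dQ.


Numerator terms (r*Q*|Q|): 1.08*-1.37*|-1.37| = -2.0271; 2.98*1.46*|1.46| = 6.3522; 0.89*-0.58*|-0.58| = -0.2994; 2.69*0.57*|0.57| = 0.874.
Sum of numerator = 4.8997.
Denominator terms (r*|Q|): 1.08*|-1.37| = 1.4796; 2.98*|1.46| = 4.3508; 0.89*|-0.58| = 0.5162; 2.69*|0.57| = 1.5333.
2 * sum of denominator = 2 * 7.8799 = 15.7598.
dQ = -4.8997 / 15.7598 = -0.3109 m^3/s.

-0.3109


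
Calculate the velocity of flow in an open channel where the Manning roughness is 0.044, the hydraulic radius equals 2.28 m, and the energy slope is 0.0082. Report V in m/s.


Manning's equation gives V = (1/n) * R^(2/3) * S^(1/2).
First, compute R^(2/3) = 2.28^(2/3) = 1.7323.
Next, S^(1/2) = 0.0082^(1/2) = 0.090554.
Then 1/n = 1/0.044 = 22.73.
V = 22.73 * 1.7323 * 0.090554 = 3.5651 m/s.

3.5651


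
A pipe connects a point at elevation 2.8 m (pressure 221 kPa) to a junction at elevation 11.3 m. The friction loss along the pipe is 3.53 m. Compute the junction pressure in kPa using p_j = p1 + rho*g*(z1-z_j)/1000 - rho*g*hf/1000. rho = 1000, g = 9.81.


Junction pressure: p_j = p1 + rho*g*(z1 - z_j)/1000 - rho*g*hf/1000.
Elevation term = 1000*9.81*(2.8 - 11.3)/1000 = -83.385 kPa.
Friction term = 1000*9.81*3.53/1000 = 34.629 kPa.
p_j = 221 + -83.385 - 34.629 = 102.99 kPa.

102.99


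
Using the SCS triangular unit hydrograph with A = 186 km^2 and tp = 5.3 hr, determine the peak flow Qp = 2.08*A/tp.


SCS formula: Qp = 2.08 * A / tp.
Qp = 2.08 * 186 / 5.3
   = 386.88 / 5.3
   = 73.0 m^3/s per cm.

73.0


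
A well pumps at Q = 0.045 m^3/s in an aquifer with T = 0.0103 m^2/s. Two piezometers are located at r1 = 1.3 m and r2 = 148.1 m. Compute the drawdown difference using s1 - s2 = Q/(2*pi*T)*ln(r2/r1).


Thiem equation: s1 - s2 = Q/(2*pi*T) * ln(r2/r1).
ln(r2/r1) = ln(148.1/1.3) = 4.7355.
Q/(2*pi*T) = 0.045 / (2*pi*0.0103) = 0.045 / 0.0647 = 0.6953.
s1 - s2 = 0.6953 * 4.7355 = 3.2928 m.

3.2928


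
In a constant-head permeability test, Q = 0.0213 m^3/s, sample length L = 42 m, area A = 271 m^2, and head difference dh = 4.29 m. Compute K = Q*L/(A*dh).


From K = Q*L / (A*dh):
Numerator: Q*L = 0.0213 * 42 = 0.8946.
Denominator: A*dh = 271 * 4.29 = 1162.59.
K = 0.8946 / 1162.59 = 0.000769 m/s.

0.000769


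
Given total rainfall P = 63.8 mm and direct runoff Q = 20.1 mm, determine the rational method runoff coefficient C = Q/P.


The runoff coefficient C = runoff depth / rainfall depth.
C = 20.1 / 63.8
  = 0.315.

0.315


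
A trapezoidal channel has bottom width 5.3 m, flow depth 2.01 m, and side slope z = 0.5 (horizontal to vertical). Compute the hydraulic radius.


For a trapezoidal section with side slope z:
A = (b + z*y)*y = (5.3 + 0.5*2.01)*2.01 = 12.673 m^2.
P = b + 2*y*sqrt(1 + z^2) = 5.3 + 2*2.01*sqrt(1 + 0.5^2) = 9.794 m.
R = A/P = 12.673 / 9.794 = 1.2939 m.

1.2939


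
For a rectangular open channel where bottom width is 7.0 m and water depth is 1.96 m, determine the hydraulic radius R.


For a rectangular section:
Flow area A = b * y = 7.0 * 1.96 = 13.72 m^2.
Wetted perimeter P = b + 2y = 7.0 + 2*1.96 = 10.92 m.
Hydraulic radius R = A/P = 13.72 / 10.92 = 1.2564 m.

1.2564


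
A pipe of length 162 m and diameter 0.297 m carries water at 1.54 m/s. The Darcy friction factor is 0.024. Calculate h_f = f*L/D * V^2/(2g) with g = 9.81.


Darcy-Weisbach equation: h_f = f * (L/D) * V^2/(2g).
f * L/D = 0.024 * 162/0.297 = 13.0909.
V^2/(2g) = 1.54^2 / (2*9.81) = 2.3716 / 19.62 = 0.1209 m.
h_f = 13.0909 * 0.1209 = 1.582 m.

1.582


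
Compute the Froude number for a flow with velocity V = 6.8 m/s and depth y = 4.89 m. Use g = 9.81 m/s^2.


The Froude number is defined as Fr = V / sqrt(g*y).
g*y = 9.81 * 4.89 = 47.9709.
sqrt(g*y) = sqrt(47.9709) = 6.9261.
Fr = 6.8 / 6.9261 = 0.9818.

0.9818


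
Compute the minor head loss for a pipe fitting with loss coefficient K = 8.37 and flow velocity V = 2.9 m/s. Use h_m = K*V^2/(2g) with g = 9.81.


Minor loss formula: h_m = K * V^2/(2g).
V^2 = 2.9^2 = 8.41.
V^2/(2g) = 8.41 / 19.62 = 0.4286 m.
h_m = 8.37 * 0.4286 = 3.5878 m.

3.5878


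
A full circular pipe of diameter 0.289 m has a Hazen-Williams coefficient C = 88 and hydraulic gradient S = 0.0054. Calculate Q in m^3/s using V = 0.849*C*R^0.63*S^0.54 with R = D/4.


For a full circular pipe, R = D/4 = 0.289/4 = 0.0722 m.
V = 0.849 * 88 * 0.0722^0.63 * 0.0054^0.54
  = 0.849 * 88 * 0.191015 * 0.059634
  = 0.851 m/s.
Pipe area A = pi*D^2/4 = pi*0.289^2/4 = 0.0656 m^2.
Q = A * V = 0.0656 * 0.851 = 0.0558 m^3/s.

0.0558


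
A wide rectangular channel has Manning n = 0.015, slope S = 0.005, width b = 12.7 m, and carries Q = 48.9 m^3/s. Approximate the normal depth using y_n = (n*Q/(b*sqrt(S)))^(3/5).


We use the wide-channel approximation y_n = (n*Q/(b*sqrt(S)))^(3/5).
sqrt(S) = sqrt(0.005) = 0.070711.
Numerator: n*Q = 0.015 * 48.9 = 0.7335.
Denominator: b*sqrt(S) = 12.7 * 0.070711 = 0.89803.
arg = 0.8168.
y_n = 0.8168^(3/5) = 0.8857 m.

0.8857


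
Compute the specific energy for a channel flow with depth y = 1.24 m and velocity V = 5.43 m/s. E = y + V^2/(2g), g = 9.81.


Specific energy E = y + V^2/(2g).
Velocity head = V^2/(2g) = 5.43^2 / (2*9.81) = 29.4849 / 19.62 = 1.5028 m.
E = 1.24 + 1.5028 = 2.7428 m.

2.7428


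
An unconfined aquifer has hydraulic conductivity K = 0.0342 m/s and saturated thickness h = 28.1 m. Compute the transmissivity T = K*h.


Transmissivity is defined as T = K * h.
T = 0.0342 * 28.1
  = 0.961 m^2/s.

0.961


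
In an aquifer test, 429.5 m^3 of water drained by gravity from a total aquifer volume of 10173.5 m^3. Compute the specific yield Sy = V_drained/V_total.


Specific yield Sy = Volume drained / Total volume.
Sy = 429.5 / 10173.5
   = 0.0422.

0.0422


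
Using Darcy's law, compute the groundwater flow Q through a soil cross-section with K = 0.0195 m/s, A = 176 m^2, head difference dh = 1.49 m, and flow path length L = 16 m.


Darcy's law: Q = K * A * i, where i = dh/L.
Hydraulic gradient i = 1.49 / 16 = 0.093125.
Q = 0.0195 * 176 * 0.093125
  = 0.3196 m^3/s.

0.3196


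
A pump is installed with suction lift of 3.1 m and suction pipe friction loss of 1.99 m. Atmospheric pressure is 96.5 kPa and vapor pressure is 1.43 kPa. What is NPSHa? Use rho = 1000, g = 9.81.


NPSHa = p_atm/(rho*g) - z_s - hf_s - p_vap/(rho*g).
p_atm/(rho*g) = 96.5*1000 / (1000*9.81) = 9.837 m.
p_vap/(rho*g) = 1.43*1000 / (1000*9.81) = 0.146 m.
NPSHa = 9.837 - 3.1 - 1.99 - 0.146
      = 4.6 m.

4.6


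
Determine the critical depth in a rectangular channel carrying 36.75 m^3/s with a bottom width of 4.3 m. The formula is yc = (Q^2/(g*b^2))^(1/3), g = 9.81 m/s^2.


Using yc = (Q^2 / (g * b^2))^(1/3):
Q^2 = 36.75^2 = 1350.56.
g * b^2 = 9.81 * 4.3^2 = 9.81 * 18.49 = 181.39.
Q^2 / (g*b^2) = 1350.56 / 181.39 = 7.4456.
yc = 7.4456^(1/3) = 1.9527 m.

1.9527


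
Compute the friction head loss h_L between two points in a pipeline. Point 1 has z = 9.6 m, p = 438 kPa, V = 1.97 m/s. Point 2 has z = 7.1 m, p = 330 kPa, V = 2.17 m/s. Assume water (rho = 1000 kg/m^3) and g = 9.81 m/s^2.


Total head at each section: H = z + p/(rho*g) + V^2/(2g).
H1 = 9.6 + 438*1000/(1000*9.81) + 1.97^2/(2*9.81)
   = 9.6 + 44.648 + 0.1978
   = 54.446 m.
H2 = 7.1 + 330*1000/(1000*9.81) + 2.17^2/(2*9.81)
   = 7.1 + 33.639 + 0.24
   = 40.979 m.
h_L = H1 - H2 = 54.446 - 40.979 = 13.467 m.

13.467


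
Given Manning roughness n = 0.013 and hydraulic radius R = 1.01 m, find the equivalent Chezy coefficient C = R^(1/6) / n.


The Chezy coefficient relates to Manning's n through C = R^(1/6) / n.
R^(1/6) = 1.01^(1/6) = 1.00166.
C = 1.00166 / 0.013 = 77.05 m^(1/2)/s.

77.05


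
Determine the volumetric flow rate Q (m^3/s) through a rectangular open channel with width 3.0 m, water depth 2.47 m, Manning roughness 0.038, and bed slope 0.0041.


For a rectangular channel, the cross-sectional area A = b * y = 3.0 * 2.47 = 7.41 m^2.
The wetted perimeter P = b + 2y = 3.0 + 2*2.47 = 7.94 m.
Hydraulic radius R = A/P = 7.41/7.94 = 0.9332 m.
Velocity V = (1/n)*R^(2/3)*S^(1/2) = (1/0.038)*0.9332^(2/3)*0.0041^(1/2) = 1.6092 m/s.
Discharge Q = A * V = 7.41 * 1.6092 = 11.924 m^3/s.

11.924


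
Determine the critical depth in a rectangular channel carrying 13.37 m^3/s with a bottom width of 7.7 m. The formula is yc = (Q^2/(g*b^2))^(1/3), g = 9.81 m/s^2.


Using yc = (Q^2 / (g * b^2))^(1/3):
Q^2 = 13.37^2 = 178.76.
g * b^2 = 9.81 * 7.7^2 = 9.81 * 59.29 = 581.63.
Q^2 / (g*b^2) = 178.76 / 581.63 = 0.3073.
yc = 0.3073^(1/3) = 0.6748 m.

0.6748


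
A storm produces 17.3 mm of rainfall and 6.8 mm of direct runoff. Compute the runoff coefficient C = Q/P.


The runoff coefficient C = runoff depth / rainfall depth.
C = 6.8 / 17.3
  = 0.3931.

0.3931


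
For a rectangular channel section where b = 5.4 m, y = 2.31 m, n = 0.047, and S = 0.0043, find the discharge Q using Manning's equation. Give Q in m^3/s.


For a rectangular channel, the cross-sectional area A = b * y = 5.4 * 2.31 = 12.47 m^2.
The wetted perimeter P = b + 2y = 5.4 + 2*2.31 = 10.02 m.
Hydraulic radius R = A/P = 12.47/10.02 = 1.2449 m.
Velocity V = (1/n)*R^(2/3)*S^(1/2) = (1/0.047)*1.2449^(2/3)*0.0043^(1/2) = 1.6146 m/s.
Discharge Q = A * V = 12.47 * 1.6146 = 20.14 m^3/s.

20.14


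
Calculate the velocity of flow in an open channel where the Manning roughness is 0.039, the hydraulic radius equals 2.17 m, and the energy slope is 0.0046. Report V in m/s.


Manning's equation gives V = (1/n) * R^(2/3) * S^(1/2).
First, compute R^(2/3) = 2.17^(2/3) = 1.6761.
Next, S^(1/2) = 0.0046^(1/2) = 0.067823.
Then 1/n = 1/0.039 = 25.64.
V = 25.64 * 1.6761 * 0.067823 = 2.9149 m/s.

2.9149


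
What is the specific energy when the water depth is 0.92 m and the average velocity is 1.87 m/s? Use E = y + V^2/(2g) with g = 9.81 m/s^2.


Specific energy E = y + V^2/(2g).
Velocity head = V^2/(2g) = 1.87^2 / (2*9.81) = 3.4969 / 19.62 = 0.1782 m.
E = 0.92 + 0.1782 = 1.0982 m.

1.0982


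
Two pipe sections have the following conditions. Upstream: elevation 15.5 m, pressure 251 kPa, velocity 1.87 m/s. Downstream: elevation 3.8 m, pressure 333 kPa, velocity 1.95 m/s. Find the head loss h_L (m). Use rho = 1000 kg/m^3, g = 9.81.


Total head at each section: H = z + p/(rho*g) + V^2/(2g).
H1 = 15.5 + 251*1000/(1000*9.81) + 1.87^2/(2*9.81)
   = 15.5 + 25.586 + 0.1782
   = 41.264 m.
H2 = 3.8 + 333*1000/(1000*9.81) + 1.95^2/(2*9.81)
   = 3.8 + 33.945 + 0.1938
   = 37.939 m.
h_L = H1 - H2 = 41.264 - 37.939 = 3.326 m.

3.326


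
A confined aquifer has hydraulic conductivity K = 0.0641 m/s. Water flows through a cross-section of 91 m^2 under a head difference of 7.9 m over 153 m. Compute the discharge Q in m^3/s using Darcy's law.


Darcy's law: Q = K * A * i, where i = dh/L.
Hydraulic gradient i = 7.9 / 153 = 0.051634.
Q = 0.0641 * 91 * 0.051634
  = 0.3012 m^3/s.

0.3012


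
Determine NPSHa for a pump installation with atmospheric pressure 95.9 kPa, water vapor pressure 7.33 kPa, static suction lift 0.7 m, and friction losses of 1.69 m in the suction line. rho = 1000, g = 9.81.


NPSHa = p_atm/(rho*g) - z_s - hf_s - p_vap/(rho*g).
p_atm/(rho*g) = 95.9*1000 / (1000*9.81) = 9.776 m.
p_vap/(rho*g) = 7.33*1000 / (1000*9.81) = 0.747 m.
NPSHa = 9.776 - 0.7 - 1.69 - 0.747
      = 6.64 m.

6.64


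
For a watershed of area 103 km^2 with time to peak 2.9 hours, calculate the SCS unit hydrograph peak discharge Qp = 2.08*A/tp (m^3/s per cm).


SCS formula: Qp = 2.08 * A / tp.
Qp = 2.08 * 103 / 2.9
   = 214.24 / 2.9
   = 73.88 m^3/s per cm.

73.88


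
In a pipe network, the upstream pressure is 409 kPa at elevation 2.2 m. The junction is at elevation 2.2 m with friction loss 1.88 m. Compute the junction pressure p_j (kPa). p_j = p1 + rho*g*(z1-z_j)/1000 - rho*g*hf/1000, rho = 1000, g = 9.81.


Junction pressure: p_j = p1 + rho*g*(z1 - z_j)/1000 - rho*g*hf/1000.
Elevation term = 1000*9.81*(2.2 - 2.2)/1000 = 0.0 kPa.
Friction term = 1000*9.81*1.88/1000 = 18.443 kPa.
p_j = 409 + 0.0 - 18.443 = 390.56 kPa.

390.56


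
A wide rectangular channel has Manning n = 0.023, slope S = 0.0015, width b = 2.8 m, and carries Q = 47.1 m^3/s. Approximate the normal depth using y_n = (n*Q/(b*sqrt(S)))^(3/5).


We use the wide-channel approximation y_n = (n*Q/(b*sqrt(S)))^(3/5).
sqrt(S) = sqrt(0.0015) = 0.03873.
Numerator: n*Q = 0.023 * 47.1 = 1.0833.
Denominator: b*sqrt(S) = 2.8 * 0.03873 = 0.108444.
arg = 9.9895.
y_n = 9.9895^(3/5) = 3.9786 m.

3.9786


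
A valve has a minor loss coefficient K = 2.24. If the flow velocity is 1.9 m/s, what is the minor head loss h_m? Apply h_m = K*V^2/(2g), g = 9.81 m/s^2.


Minor loss formula: h_m = K * V^2/(2g).
V^2 = 1.9^2 = 3.61.
V^2/(2g) = 3.61 / 19.62 = 0.184 m.
h_m = 2.24 * 0.184 = 0.4122 m.

0.4122


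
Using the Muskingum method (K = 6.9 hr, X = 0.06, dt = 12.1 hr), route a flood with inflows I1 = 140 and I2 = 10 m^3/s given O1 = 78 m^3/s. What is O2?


Muskingum coefficients:
denom = 2*K*(1-X) + dt = 2*6.9*(1-0.06) + 12.1 = 25.072.
C0 = (dt - 2*K*X)/denom = (12.1 - 2*6.9*0.06)/25.072 = 0.4496.
C1 = (dt + 2*K*X)/denom = (12.1 + 2*6.9*0.06)/25.072 = 0.5156.
C2 = (2*K*(1-X) - dt)/denom = 0.0348.
O2 = C0*I2 + C1*I1 + C2*O1
   = 0.4496*10 + 0.5156*140 + 0.0348*78
   = 79.4 m^3/s.

79.4


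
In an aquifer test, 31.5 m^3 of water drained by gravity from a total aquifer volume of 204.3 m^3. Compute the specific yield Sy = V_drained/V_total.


Specific yield Sy = Volume drained / Total volume.
Sy = 31.5 / 204.3
   = 0.1542.

0.1542


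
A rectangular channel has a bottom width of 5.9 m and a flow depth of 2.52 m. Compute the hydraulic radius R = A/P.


For a rectangular section:
Flow area A = b * y = 5.9 * 2.52 = 14.87 m^2.
Wetted perimeter P = b + 2y = 5.9 + 2*2.52 = 10.94 m.
Hydraulic radius R = A/P = 14.87 / 10.94 = 1.359 m.

1.359


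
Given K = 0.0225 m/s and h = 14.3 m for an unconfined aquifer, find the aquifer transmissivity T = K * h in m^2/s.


Transmissivity is defined as T = K * h.
T = 0.0225 * 14.3
  = 0.3217 m^2/s.

0.3217


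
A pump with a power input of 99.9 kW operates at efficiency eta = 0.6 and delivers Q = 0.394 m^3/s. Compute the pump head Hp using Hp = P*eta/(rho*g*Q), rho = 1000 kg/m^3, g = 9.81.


Pump head formula: Hp = P * eta / (rho * g * Q).
Numerator: P * eta = 99.9 * 1000 * 0.6 = 59940.0 W.
Denominator: rho * g * Q = 1000 * 9.81 * 0.394 = 3865.14.
Hp = 59940.0 / 3865.14 = 15.51 m.

15.51


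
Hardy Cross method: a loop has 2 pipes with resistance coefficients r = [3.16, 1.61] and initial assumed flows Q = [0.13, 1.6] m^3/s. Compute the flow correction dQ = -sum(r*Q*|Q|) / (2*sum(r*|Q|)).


Numerator terms (r*Q*|Q|): 3.16*0.13*|0.13| = 0.0534; 1.61*1.6*|1.6| = 4.1216.
Sum of numerator = 4.175.
Denominator terms (r*|Q|): 3.16*|0.13| = 0.4108; 1.61*|1.6| = 2.576.
2 * sum of denominator = 2 * 2.9868 = 5.9736.
dQ = -4.175 / 5.9736 = -0.6989 m^3/s.

-0.6989


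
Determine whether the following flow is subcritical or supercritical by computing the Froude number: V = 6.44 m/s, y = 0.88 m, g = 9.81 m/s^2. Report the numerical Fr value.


The Froude number is defined as Fr = V / sqrt(g*y).
g*y = 9.81 * 0.88 = 8.6328.
sqrt(g*y) = sqrt(8.6328) = 2.9382.
Fr = 6.44 / 2.9382 = 2.1918.
Since Fr > 1, the flow is supercritical.

2.1918
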